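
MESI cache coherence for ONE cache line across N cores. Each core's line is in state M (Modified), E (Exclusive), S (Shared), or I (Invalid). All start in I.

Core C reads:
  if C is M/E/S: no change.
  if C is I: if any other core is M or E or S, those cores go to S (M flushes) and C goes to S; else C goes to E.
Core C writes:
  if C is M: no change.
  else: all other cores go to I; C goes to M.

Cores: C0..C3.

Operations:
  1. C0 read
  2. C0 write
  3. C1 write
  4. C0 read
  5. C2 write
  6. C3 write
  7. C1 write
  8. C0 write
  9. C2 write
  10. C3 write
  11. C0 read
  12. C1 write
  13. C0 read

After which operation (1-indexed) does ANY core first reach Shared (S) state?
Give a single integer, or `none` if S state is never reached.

Op 1: C0 read [C0 read from I: no other sharers -> C0=E (exclusive)] -> [E,I,I,I]
Op 2: C0 write [C0 write: invalidate none -> C0=M] -> [M,I,I,I]
Op 3: C1 write [C1 write: invalidate ['C0=M'] -> C1=M] -> [I,M,I,I]
Op 4: C0 read [C0 read from I: others=['C1=M'] -> C0=S, others downsized to S] -> [S,S,I,I]
  -> First S state at op 4; remaining ops need not be traced.

Answer: 4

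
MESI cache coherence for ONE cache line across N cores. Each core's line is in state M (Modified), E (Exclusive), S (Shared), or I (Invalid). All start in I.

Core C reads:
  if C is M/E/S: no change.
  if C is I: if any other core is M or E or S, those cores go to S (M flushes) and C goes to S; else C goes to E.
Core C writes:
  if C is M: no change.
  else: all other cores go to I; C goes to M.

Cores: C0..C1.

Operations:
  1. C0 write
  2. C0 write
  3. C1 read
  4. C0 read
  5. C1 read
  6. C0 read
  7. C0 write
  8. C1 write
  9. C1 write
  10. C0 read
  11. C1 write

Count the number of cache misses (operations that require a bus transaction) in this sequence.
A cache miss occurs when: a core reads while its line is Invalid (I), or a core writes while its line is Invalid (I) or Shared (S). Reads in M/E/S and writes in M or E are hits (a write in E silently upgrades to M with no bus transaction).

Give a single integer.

Answer: 6

Derivation:
Op 1: C0 write [C0 write: invalidate none -> C0=M] -> [M,I] [MISS #1: write from I]
Op 2: C0 write [C0 write: already M (modified), no change] -> [M,I] [hit: write from M]
Op 3: C1 read [C1 read from I: others=['C0=M'] -> C1=S, others downsized to S] -> [S,S] [MISS #2: read from I]
Op 4: C0 read [C0 read: already in S, no change] -> [S,S] [hit: read from S]
Op 5: C1 read [C1 read: already in S, no change] -> [S,S] [hit: read from S]
Op 6: C0 read [C0 read: already in S, no change] -> [S,S] [hit: read from S]
Op 7: C0 write [C0 write: invalidate ['C1=S'] -> C0=M] -> [M,I] [MISS #3: write from S]
Op 8: C1 write [C1 write: invalidate ['C0=M'] -> C1=M] -> [I,M] [MISS #4: write from I]
Op 9: C1 write [C1 write: already M (modified), no change] -> [I,M] [hit: write from M]
Op 10: C0 read [C0 read from I: others=['C1=M'] -> C0=S, others downsized to S] -> [S,S] [MISS #5: read from I]
Op 11: C1 write [C1 write: invalidate ['C0=S'] -> C1=M] -> [I,M] [MISS #6: write from S]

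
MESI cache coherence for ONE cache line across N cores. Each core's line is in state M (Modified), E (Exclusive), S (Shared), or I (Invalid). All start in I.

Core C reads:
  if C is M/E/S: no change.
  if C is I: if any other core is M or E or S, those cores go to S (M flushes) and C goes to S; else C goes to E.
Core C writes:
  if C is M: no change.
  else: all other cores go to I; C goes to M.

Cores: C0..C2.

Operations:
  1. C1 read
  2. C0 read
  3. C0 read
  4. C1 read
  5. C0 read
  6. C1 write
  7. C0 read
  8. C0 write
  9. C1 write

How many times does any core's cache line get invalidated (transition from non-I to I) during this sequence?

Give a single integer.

Answer: 3

Derivation:
Op 1: C1 read [C1 read from I: no other sharers -> C1=E (exclusive)] -> [I,E,I] (invalidations this op: 0; running total: 0)
Op 2: C0 read [C0 read from I: others=['C1=E'] -> C0=S, others downsized to S] -> [S,S,I] (invalidations this op: 0; running total: 0)
Op 3: C0 read [C0 read: already in S, no change] -> [S,S,I] (invalidations this op: 0; running total: 0)
Op 4: C1 read [C1 read: already in S, no change] -> [S,S,I] (invalidations this op: 0; running total: 0)
Op 5: C0 read [C0 read: already in S, no change] -> [S,S,I] (invalidations this op: 0; running total: 0)
Op 6: C1 write [C1 write: invalidate ['C0=S'] -> C1=M] -> [I,M,I] (invalidations this op: 1; running total: 1)
Op 7: C0 read [C0 read from I: others=['C1=M'] -> C0=S, others downsized to S] -> [S,S,I] (invalidations this op: 0; running total: 1)
Op 8: C0 write [C0 write: invalidate ['C1=S'] -> C0=M] -> [M,I,I] (invalidations this op: 1; running total: 2)
Op 9: C1 write [C1 write: invalidate ['C0=M'] -> C1=M] -> [I,M,I] (invalidations this op: 1; running total: 3)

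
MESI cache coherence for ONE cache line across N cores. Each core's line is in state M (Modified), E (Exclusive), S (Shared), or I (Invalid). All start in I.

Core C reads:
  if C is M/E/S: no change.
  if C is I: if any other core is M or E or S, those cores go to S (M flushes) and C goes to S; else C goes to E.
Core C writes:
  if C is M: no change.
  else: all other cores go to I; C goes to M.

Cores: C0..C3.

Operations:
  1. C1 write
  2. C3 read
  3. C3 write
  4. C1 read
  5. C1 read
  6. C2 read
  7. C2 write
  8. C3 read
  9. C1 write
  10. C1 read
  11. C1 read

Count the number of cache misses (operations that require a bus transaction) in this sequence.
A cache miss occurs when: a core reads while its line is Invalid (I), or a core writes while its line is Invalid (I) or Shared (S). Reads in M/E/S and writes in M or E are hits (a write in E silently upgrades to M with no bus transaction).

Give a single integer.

Op 1: C1 write [C1 write: invalidate none -> C1=M] -> [I,M,I,I] [MISS #1: write from I]
Op 2: C3 read [C3 read from I: others=['C1=M'] -> C3=S, others downsized to S] -> [I,S,I,S] [MISS #2: read from I]
Op 3: C3 write [C3 write: invalidate ['C1=S'] -> C3=M] -> [I,I,I,M] [MISS #3: write from S]
Op 4: C1 read [C1 read from I: others=['C3=M'] -> C1=S, others downsized to S] -> [I,S,I,S] [MISS #4: read from I]
Op 5: C1 read [C1 read: already in S, no change] -> [I,S,I,S] [hit: read from S]
Op 6: C2 read [C2 read from I: others=['C1=S', 'C3=S'] -> C2=S, others downsized to S] -> [I,S,S,S] [MISS #5: read from I]
Op 7: C2 write [C2 write: invalidate ['C1=S', 'C3=S'] -> C2=M] -> [I,I,M,I] [MISS #6: write from S]
Op 8: C3 read [C3 read from I: others=['C2=M'] -> C3=S, others downsized to S] -> [I,I,S,S] [MISS #7: read from I]
Op 9: C1 write [C1 write: invalidate ['C2=S', 'C3=S'] -> C1=M] -> [I,M,I,I] [MISS #8: write from I]
Op 10: C1 read [C1 read: already in M, no change] -> [I,M,I,I] [hit: read from M]
Op 11: C1 read [C1 read: already in M, no change] -> [I,M,I,I] [hit: read from M]

Answer: 8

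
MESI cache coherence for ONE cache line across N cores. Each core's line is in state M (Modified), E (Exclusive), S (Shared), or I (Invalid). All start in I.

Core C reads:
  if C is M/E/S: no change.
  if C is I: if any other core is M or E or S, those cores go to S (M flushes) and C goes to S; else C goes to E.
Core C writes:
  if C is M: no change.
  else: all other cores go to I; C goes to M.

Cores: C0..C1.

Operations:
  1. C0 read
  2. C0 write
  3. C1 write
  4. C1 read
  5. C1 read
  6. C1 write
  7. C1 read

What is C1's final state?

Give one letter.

Op 1: C0 read [C0 read from I: no other sharers -> C0=E (exclusive)] -> [E,I]
Op 2: C0 write [C0 write: invalidate none -> C0=M] -> [M,I]
Op 3: C1 write [C1 write: invalidate ['C0=M'] -> C1=M] -> [I,M]
Op 4: C1 read [C1 read: already in M, no change] -> [I,M]
Op 5: C1 read [C1 read: already in M, no change] -> [I,M]
Op 6: C1 write [C1 write: already M (modified), no change] -> [I,M]
Op 7: C1 read [C1 read: already in M, no change] -> [I,M]

Answer: M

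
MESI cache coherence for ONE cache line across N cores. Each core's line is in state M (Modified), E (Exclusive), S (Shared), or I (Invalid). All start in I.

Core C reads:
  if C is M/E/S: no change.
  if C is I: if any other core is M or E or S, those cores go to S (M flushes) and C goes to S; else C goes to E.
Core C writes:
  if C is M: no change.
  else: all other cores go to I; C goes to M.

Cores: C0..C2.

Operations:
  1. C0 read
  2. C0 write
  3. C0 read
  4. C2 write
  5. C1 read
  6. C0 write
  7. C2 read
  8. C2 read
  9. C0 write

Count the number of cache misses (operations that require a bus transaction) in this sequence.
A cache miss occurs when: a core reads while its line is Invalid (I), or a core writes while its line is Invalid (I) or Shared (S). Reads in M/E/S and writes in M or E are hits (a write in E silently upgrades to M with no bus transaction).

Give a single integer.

Answer: 6

Derivation:
Op 1: C0 read [C0 read from I: no other sharers -> C0=E (exclusive)] -> [E,I,I] [MISS #1: read from I]
Op 2: C0 write [C0 write: invalidate none -> C0=M] -> [M,I,I] [hit: write from E is a silent E->M upgrade, no bus transaction]
Op 3: C0 read [C0 read: already in M, no change] -> [M,I,I] [hit: read from M]
Op 4: C2 write [C2 write: invalidate ['C0=M'] -> C2=M] -> [I,I,M] [MISS #2: write from I]
Op 5: C1 read [C1 read from I: others=['C2=M'] -> C1=S, others downsized to S] -> [I,S,S] [MISS #3: read from I]
Op 6: C0 write [C0 write: invalidate ['C1=S', 'C2=S'] -> C0=M] -> [M,I,I] [MISS #4: write from I]
Op 7: C2 read [C2 read from I: others=['C0=M'] -> C2=S, others downsized to S] -> [S,I,S] [MISS #5: read from I]
Op 8: C2 read [C2 read: already in S, no change] -> [S,I,S] [hit: read from S]
Op 9: C0 write [C0 write: invalidate ['C2=S'] -> C0=M] -> [M,I,I] [MISS #6: write from S]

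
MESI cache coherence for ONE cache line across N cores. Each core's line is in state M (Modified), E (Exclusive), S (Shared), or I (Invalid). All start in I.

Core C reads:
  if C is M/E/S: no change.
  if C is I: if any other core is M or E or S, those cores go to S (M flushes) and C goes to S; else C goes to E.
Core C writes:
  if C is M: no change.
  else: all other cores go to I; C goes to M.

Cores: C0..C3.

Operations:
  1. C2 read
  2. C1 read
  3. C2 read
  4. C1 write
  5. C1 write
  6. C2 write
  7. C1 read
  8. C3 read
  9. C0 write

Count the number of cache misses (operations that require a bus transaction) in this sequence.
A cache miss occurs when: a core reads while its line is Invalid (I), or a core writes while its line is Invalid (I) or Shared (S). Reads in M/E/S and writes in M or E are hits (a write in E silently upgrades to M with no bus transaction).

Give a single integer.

Op 1: C2 read [C2 read from I: no other sharers -> C2=E (exclusive)] -> [I,I,E,I] [MISS #1: read from I]
Op 2: C1 read [C1 read from I: others=['C2=E'] -> C1=S, others downsized to S] -> [I,S,S,I] [MISS #2: read from I]
Op 3: C2 read [C2 read: already in S, no change] -> [I,S,S,I] [hit: read from S]
Op 4: C1 write [C1 write: invalidate ['C2=S'] -> C1=M] -> [I,M,I,I] [MISS #3: write from S]
Op 5: C1 write [C1 write: already M (modified), no change] -> [I,M,I,I] [hit: write from M]
Op 6: C2 write [C2 write: invalidate ['C1=M'] -> C2=M] -> [I,I,M,I] [MISS #4: write from I]
Op 7: C1 read [C1 read from I: others=['C2=M'] -> C1=S, others downsized to S] -> [I,S,S,I] [MISS #5: read from I]
Op 8: C3 read [C3 read from I: others=['C1=S', 'C2=S'] -> C3=S, others downsized to S] -> [I,S,S,S] [MISS #6: read from I]
Op 9: C0 write [C0 write: invalidate ['C1=S', 'C2=S', 'C3=S'] -> C0=M] -> [M,I,I,I] [MISS #7: write from I]

Answer: 7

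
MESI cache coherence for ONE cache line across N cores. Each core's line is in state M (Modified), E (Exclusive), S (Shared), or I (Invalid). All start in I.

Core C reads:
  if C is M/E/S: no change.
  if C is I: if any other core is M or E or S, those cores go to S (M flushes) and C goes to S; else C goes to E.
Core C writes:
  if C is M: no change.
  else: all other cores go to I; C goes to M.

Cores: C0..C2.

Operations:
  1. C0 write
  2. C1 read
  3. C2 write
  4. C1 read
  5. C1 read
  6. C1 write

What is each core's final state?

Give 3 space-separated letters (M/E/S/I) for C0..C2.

Answer: I M I

Derivation:
Op 1: C0 write [C0 write: invalidate none -> C0=M] -> [M,I,I]
Op 2: C1 read [C1 read from I: others=['C0=M'] -> C1=S, others downsized to S] -> [S,S,I]
Op 3: C2 write [C2 write: invalidate ['C0=S', 'C1=S'] -> C2=M] -> [I,I,M]
Op 4: C1 read [C1 read from I: others=['C2=M'] -> C1=S, others downsized to S] -> [I,S,S]
Op 5: C1 read [C1 read: already in S, no change] -> [I,S,S]
Op 6: C1 write [C1 write: invalidate ['C2=S'] -> C1=M] -> [I,M,I]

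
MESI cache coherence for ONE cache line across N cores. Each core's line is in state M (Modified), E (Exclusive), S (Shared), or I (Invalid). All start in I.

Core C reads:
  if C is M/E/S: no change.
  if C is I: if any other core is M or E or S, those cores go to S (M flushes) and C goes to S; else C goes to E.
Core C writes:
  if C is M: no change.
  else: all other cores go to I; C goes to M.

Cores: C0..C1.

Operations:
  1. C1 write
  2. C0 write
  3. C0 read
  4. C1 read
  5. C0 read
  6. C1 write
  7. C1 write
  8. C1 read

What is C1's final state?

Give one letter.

Op 1: C1 write [C1 write: invalidate none -> C1=M] -> [I,M]
Op 2: C0 write [C0 write: invalidate ['C1=M'] -> C0=M] -> [M,I]
Op 3: C0 read [C0 read: already in M, no change] -> [M,I]
Op 4: C1 read [C1 read from I: others=['C0=M'] -> C1=S, others downsized to S] -> [S,S]
Op 5: C0 read [C0 read: already in S, no change] -> [S,S]
Op 6: C1 write [C1 write: invalidate ['C0=S'] -> C1=M] -> [I,M]
Op 7: C1 write [C1 write: already M (modified), no change] -> [I,M]
Op 8: C1 read [C1 read: already in M, no change] -> [I,M]

Answer: M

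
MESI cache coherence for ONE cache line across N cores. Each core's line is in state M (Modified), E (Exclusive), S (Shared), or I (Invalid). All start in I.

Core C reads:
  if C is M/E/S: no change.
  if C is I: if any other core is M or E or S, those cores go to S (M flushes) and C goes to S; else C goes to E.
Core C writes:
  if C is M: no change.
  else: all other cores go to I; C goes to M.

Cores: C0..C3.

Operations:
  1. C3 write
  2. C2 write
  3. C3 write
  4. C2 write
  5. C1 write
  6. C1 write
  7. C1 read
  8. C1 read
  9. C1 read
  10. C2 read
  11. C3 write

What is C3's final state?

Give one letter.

Op 1: C3 write [C3 write: invalidate none -> C3=M] -> [I,I,I,M]
Op 2: C2 write [C2 write: invalidate ['C3=M'] -> C2=M] -> [I,I,M,I]
Op 3: C3 write [C3 write: invalidate ['C2=M'] -> C3=M] -> [I,I,I,M]
Op 4: C2 write [C2 write: invalidate ['C3=M'] -> C2=M] -> [I,I,M,I]
Op 5: C1 write [C1 write: invalidate ['C2=M'] -> C1=M] -> [I,M,I,I]
Op 6: C1 write [C1 write: already M (modified), no change] -> [I,M,I,I]
Op 7: C1 read [C1 read: already in M, no change] -> [I,M,I,I]
Op 8: C1 read [C1 read: already in M, no change] -> [I,M,I,I]
Op 9: C1 read [C1 read: already in M, no change] -> [I,M,I,I]
Op 10: C2 read [C2 read from I: others=['C1=M'] -> C2=S, others downsized to S] -> [I,S,S,I]
Op 11: C3 write [C3 write: invalidate ['C1=S', 'C2=S'] -> C3=M] -> [I,I,I,M]

Answer: M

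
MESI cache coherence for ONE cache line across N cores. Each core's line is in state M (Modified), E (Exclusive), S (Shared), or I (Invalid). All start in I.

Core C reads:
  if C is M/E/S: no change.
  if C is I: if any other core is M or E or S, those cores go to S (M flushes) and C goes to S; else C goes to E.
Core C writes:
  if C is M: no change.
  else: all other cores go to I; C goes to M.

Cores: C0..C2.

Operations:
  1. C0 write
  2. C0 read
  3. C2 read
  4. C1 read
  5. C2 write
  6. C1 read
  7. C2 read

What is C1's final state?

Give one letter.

Answer: S

Derivation:
Op 1: C0 write [C0 write: invalidate none -> C0=M] -> [M,I,I]
Op 2: C0 read [C0 read: already in M, no change] -> [M,I,I]
Op 3: C2 read [C2 read from I: others=['C0=M'] -> C2=S, others downsized to S] -> [S,I,S]
Op 4: C1 read [C1 read from I: others=['C0=S', 'C2=S'] -> C1=S, others downsized to S] -> [S,S,S]
Op 5: C2 write [C2 write: invalidate ['C0=S', 'C1=S'] -> C2=M] -> [I,I,M]
Op 6: C1 read [C1 read from I: others=['C2=M'] -> C1=S, others downsized to S] -> [I,S,S]
Op 7: C2 read [C2 read: already in S, no change] -> [I,S,S]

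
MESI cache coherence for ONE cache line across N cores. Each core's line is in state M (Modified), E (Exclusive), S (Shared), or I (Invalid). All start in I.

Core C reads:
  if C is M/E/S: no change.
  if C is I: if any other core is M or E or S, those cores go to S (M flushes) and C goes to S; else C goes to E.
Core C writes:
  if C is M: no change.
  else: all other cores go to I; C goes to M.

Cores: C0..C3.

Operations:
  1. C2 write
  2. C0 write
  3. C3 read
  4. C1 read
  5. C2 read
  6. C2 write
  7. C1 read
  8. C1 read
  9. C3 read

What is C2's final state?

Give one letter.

Answer: S

Derivation:
Op 1: C2 write [C2 write: invalidate none -> C2=M] -> [I,I,M,I]
Op 2: C0 write [C0 write: invalidate ['C2=M'] -> C0=M] -> [M,I,I,I]
Op 3: C3 read [C3 read from I: others=['C0=M'] -> C3=S, others downsized to S] -> [S,I,I,S]
Op 4: C1 read [C1 read from I: others=['C0=S', 'C3=S'] -> C1=S, others downsized to S] -> [S,S,I,S]
Op 5: C2 read [C2 read from I: others=['C0=S', 'C1=S', 'C3=S'] -> C2=S, others downsized to S] -> [S,S,S,S]
Op 6: C2 write [C2 write: invalidate ['C0=S', 'C1=S', 'C3=S'] -> C2=M] -> [I,I,M,I]
Op 7: C1 read [C1 read from I: others=['C2=M'] -> C1=S, others downsized to S] -> [I,S,S,I]
Op 8: C1 read [C1 read: already in S, no change] -> [I,S,S,I]
Op 9: C3 read [C3 read from I: others=['C1=S', 'C2=S'] -> C3=S, others downsized to S] -> [I,S,S,S]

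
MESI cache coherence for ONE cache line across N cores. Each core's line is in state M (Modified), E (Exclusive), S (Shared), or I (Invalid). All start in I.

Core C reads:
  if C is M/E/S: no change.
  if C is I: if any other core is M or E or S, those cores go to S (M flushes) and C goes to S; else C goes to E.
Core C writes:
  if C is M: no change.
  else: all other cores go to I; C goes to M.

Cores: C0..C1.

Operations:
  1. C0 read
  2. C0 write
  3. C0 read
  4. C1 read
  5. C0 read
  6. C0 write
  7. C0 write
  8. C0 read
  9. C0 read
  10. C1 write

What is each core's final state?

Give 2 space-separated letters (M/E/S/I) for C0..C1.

Answer: I M

Derivation:
Op 1: C0 read [C0 read from I: no other sharers -> C0=E (exclusive)] -> [E,I]
Op 2: C0 write [C0 write: invalidate none -> C0=M] -> [M,I]
Op 3: C0 read [C0 read: already in M, no change] -> [M,I]
Op 4: C1 read [C1 read from I: others=['C0=M'] -> C1=S, others downsized to S] -> [S,S]
Op 5: C0 read [C0 read: already in S, no change] -> [S,S]
Op 6: C0 write [C0 write: invalidate ['C1=S'] -> C0=M] -> [M,I]
Op 7: C0 write [C0 write: already M (modified), no change] -> [M,I]
Op 8: C0 read [C0 read: already in M, no change] -> [M,I]
Op 9: C0 read [C0 read: already in M, no change] -> [M,I]
Op 10: C1 write [C1 write: invalidate ['C0=M'] -> C1=M] -> [I,M]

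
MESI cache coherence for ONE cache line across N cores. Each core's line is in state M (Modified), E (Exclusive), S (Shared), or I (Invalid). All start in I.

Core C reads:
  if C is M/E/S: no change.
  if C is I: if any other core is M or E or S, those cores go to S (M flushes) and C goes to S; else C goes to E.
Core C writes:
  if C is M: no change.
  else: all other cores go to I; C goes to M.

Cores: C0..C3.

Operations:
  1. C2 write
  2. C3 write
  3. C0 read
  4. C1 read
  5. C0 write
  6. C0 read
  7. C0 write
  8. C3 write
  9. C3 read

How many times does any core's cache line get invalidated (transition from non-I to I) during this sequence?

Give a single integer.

Answer: 4

Derivation:
Op 1: C2 write [C2 write: invalidate none -> C2=M] -> [I,I,M,I] (invalidations this op: 0; running total: 0)
Op 2: C3 write [C3 write: invalidate ['C2=M'] -> C3=M] -> [I,I,I,M] (invalidations this op: 1; running total: 1)
Op 3: C0 read [C0 read from I: others=['C3=M'] -> C0=S, others downsized to S] -> [S,I,I,S] (invalidations this op: 0; running total: 1)
Op 4: C1 read [C1 read from I: others=['C0=S', 'C3=S'] -> C1=S, others downsized to S] -> [S,S,I,S] (invalidations this op: 0; running total: 1)
Op 5: C0 write [C0 write: invalidate ['C1=S', 'C3=S'] -> C0=M] -> [M,I,I,I] (invalidations this op: 2; running total: 3)
Op 6: C0 read [C0 read: already in M, no change] -> [M,I,I,I] (invalidations this op: 0; running total: 3)
Op 7: C0 write [C0 write: already M (modified), no change] -> [M,I,I,I] (invalidations this op: 0; running total: 3)
Op 8: C3 write [C3 write: invalidate ['C0=M'] -> C3=M] -> [I,I,I,M] (invalidations this op: 1; running total: 4)
Op 9: C3 read [C3 read: already in M, no change] -> [I,I,I,M] (invalidations this op: 0; running total: 4)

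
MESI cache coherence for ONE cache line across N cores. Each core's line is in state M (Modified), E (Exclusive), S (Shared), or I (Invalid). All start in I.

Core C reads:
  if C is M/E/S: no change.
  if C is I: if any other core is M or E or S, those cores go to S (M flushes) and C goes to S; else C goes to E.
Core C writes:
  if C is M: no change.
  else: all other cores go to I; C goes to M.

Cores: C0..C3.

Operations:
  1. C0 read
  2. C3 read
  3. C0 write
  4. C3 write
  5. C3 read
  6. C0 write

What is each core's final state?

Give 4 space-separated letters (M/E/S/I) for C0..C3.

Op 1: C0 read [C0 read from I: no other sharers -> C0=E (exclusive)] -> [E,I,I,I]
Op 2: C3 read [C3 read from I: others=['C0=E'] -> C3=S, others downsized to S] -> [S,I,I,S]
Op 3: C0 write [C0 write: invalidate ['C3=S'] -> C0=M] -> [M,I,I,I]
Op 4: C3 write [C3 write: invalidate ['C0=M'] -> C3=M] -> [I,I,I,M]
Op 5: C3 read [C3 read: already in M, no change] -> [I,I,I,M]
Op 6: C0 write [C0 write: invalidate ['C3=M'] -> C0=M] -> [M,I,I,I]

Answer: M I I I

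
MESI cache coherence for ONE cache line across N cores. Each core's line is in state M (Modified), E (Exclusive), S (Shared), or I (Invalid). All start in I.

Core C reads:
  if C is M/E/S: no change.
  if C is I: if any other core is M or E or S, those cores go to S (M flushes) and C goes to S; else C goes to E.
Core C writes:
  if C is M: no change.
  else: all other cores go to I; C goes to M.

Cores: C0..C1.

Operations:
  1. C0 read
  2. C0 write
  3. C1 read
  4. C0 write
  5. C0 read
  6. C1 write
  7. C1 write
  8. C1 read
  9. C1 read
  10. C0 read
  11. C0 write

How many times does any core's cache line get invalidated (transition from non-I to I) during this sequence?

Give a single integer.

Answer: 3

Derivation:
Op 1: C0 read [C0 read from I: no other sharers -> C0=E (exclusive)] -> [E,I] (invalidations this op: 0; running total: 0)
Op 2: C0 write [C0 write: invalidate none -> C0=M] -> [M,I] (invalidations this op: 0; running total: 0)
Op 3: C1 read [C1 read from I: others=['C0=M'] -> C1=S, others downsized to S] -> [S,S] (invalidations this op: 0; running total: 0)
Op 4: C0 write [C0 write: invalidate ['C1=S'] -> C0=M] -> [M,I] (invalidations this op: 1; running total: 1)
Op 5: C0 read [C0 read: already in M, no change] -> [M,I] (invalidations this op: 0; running total: 1)
Op 6: C1 write [C1 write: invalidate ['C0=M'] -> C1=M] -> [I,M] (invalidations this op: 1; running total: 2)
Op 7: C1 write [C1 write: already M (modified), no change] -> [I,M] (invalidations this op: 0; running total: 2)
Op 8: C1 read [C1 read: already in M, no change] -> [I,M] (invalidations this op: 0; running total: 2)
Op 9: C1 read [C1 read: already in M, no change] -> [I,M] (invalidations this op: 0; running total: 2)
Op 10: C0 read [C0 read from I: others=['C1=M'] -> C0=S, others downsized to S] -> [S,S] (invalidations this op: 0; running total: 2)
Op 11: C0 write [C0 write: invalidate ['C1=S'] -> C0=M] -> [M,I] (invalidations this op: 1; running total: 3)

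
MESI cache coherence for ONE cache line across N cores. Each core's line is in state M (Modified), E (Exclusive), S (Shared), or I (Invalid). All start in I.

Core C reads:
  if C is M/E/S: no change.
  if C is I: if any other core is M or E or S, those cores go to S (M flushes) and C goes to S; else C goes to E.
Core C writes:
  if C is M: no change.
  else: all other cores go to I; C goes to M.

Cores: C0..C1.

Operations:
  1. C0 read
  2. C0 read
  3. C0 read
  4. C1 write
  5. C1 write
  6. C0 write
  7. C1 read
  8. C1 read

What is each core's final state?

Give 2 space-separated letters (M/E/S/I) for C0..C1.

Op 1: C0 read [C0 read from I: no other sharers -> C0=E (exclusive)] -> [E,I]
Op 2: C0 read [C0 read: already in E, no change] -> [E,I]
Op 3: C0 read [C0 read: already in E, no change] -> [E,I]
Op 4: C1 write [C1 write: invalidate ['C0=E'] -> C1=M] -> [I,M]
Op 5: C1 write [C1 write: already M (modified), no change] -> [I,M]
Op 6: C0 write [C0 write: invalidate ['C1=M'] -> C0=M] -> [M,I]
Op 7: C1 read [C1 read from I: others=['C0=M'] -> C1=S, others downsized to S] -> [S,S]
Op 8: C1 read [C1 read: already in S, no change] -> [S,S]

Answer: S S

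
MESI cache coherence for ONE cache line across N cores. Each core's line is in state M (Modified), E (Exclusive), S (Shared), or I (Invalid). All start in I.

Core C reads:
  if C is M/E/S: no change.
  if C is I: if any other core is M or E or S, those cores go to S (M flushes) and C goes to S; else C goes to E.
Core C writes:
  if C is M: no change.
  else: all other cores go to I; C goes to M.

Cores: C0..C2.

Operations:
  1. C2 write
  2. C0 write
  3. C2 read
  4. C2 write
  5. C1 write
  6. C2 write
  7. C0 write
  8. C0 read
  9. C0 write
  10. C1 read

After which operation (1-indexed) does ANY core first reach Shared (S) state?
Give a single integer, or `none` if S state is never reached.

Answer: 3

Derivation:
Op 1: C2 write [C2 write: invalidate none -> C2=M] -> [I,I,M]
Op 2: C0 write [C0 write: invalidate ['C2=M'] -> C0=M] -> [M,I,I]
Op 3: C2 read [C2 read from I: others=['C0=M'] -> C2=S, others downsized to S] -> [S,I,S]
  -> First S state at op 3; remaining ops need not be traced.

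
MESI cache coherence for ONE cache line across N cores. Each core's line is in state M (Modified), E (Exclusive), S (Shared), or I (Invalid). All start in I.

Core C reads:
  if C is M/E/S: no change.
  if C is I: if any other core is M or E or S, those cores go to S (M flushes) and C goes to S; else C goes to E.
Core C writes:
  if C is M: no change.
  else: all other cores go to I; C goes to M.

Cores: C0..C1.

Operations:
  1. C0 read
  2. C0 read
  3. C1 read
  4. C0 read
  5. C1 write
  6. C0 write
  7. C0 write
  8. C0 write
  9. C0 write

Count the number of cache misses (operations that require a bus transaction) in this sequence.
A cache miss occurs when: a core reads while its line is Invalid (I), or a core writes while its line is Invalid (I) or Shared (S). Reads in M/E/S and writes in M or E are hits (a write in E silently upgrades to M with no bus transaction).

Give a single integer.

Answer: 4

Derivation:
Op 1: C0 read [C0 read from I: no other sharers -> C0=E (exclusive)] -> [E,I] [MISS #1: read from I]
Op 2: C0 read [C0 read: already in E, no change] -> [E,I] [hit: read from E]
Op 3: C1 read [C1 read from I: others=['C0=E'] -> C1=S, others downsized to S] -> [S,S] [MISS #2: read from I]
Op 4: C0 read [C0 read: already in S, no change] -> [S,S] [hit: read from S]
Op 5: C1 write [C1 write: invalidate ['C0=S'] -> C1=M] -> [I,M] [MISS #3: write from S]
Op 6: C0 write [C0 write: invalidate ['C1=M'] -> C0=M] -> [M,I] [MISS #4: write from I]
Op 7: C0 write [C0 write: already M (modified), no change] -> [M,I] [hit: write from M]
Op 8: C0 write [C0 write: already M (modified), no change] -> [M,I] [hit: write from M]
Op 9: C0 write [C0 write: already M (modified), no change] -> [M,I] [hit: write from M]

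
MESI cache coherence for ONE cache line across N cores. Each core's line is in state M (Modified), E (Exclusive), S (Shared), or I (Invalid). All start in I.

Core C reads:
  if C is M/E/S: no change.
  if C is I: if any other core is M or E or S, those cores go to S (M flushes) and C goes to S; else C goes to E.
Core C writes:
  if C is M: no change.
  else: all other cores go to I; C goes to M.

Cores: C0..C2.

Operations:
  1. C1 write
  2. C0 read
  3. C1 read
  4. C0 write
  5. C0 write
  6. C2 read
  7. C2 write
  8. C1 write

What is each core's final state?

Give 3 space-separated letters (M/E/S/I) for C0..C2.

Answer: I M I

Derivation:
Op 1: C1 write [C1 write: invalidate none -> C1=M] -> [I,M,I]
Op 2: C0 read [C0 read from I: others=['C1=M'] -> C0=S, others downsized to S] -> [S,S,I]
Op 3: C1 read [C1 read: already in S, no change] -> [S,S,I]
Op 4: C0 write [C0 write: invalidate ['C1=S'] -> C0=M] -> [M,I,I]
Op 5: C0 write [C0 write: already M (modified), no change] -> [M,I,I]
Op 6: C2 read [C2 read from I: others=['C0=M'] -> C2=S, others downsized to S] -> [S,I,S]
Op 7: C2 write [C2 write: invalidate ['C0=S'] -> C2=M] -> [I,I,M]
Op 8: C1 write [C1 write: invalidate ['C2=M'] -> C1=M] -> [I,M,I]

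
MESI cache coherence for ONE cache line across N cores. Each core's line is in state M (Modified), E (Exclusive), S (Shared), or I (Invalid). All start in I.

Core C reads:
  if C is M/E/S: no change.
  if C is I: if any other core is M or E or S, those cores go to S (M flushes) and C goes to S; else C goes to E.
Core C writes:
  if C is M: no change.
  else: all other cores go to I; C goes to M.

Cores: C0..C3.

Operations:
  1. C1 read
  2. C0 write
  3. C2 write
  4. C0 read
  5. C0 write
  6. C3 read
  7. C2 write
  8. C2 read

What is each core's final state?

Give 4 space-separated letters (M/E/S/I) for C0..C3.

Op 1: C1 read [C1 read from I: no other sharers -> C1=E (exclusive)] -> [I,E,I,I]
Op 2: C0 write [C0 write: invalidate ['C1=E'] -> C0=M] -> [M,I,I,I]
Op 3: C2 write [C2 write: invalidate ['C0=M'] -> C2=M] -> [I,I,M,I]
Op 4: C0 read [C0 read from I: others=['C2=M'] -> C0=S, others downsized to S] -> [S,I,S,I]
Op 5: C0 write [C0 write: invalidate ['C2=S'] -> C0=M] -> [M,I,I,I]
Op 6: C3 read [C3 read from I: others=['C0=M'] -> C3=S, others downsized to S] -> [S,I,I,S]
Op 7: C2 write [C2 write: invalidate ['C0=S', 'C3=S'] -> C2=M] -> [I,I,M,I]
Op 8: C2 read [C2 read: already in M, no change] -> [I,I,M,I]

Answer: I I M I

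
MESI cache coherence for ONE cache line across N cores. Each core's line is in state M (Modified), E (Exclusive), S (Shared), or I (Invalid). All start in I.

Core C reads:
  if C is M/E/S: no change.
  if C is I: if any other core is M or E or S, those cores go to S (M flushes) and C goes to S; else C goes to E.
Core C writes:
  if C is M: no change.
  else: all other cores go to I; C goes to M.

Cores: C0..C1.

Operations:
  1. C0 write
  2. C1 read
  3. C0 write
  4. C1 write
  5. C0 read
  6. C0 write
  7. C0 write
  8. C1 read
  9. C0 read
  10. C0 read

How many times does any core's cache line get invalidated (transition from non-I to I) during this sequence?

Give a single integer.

Answer: 3

Derivation:
Op 1: C0 write [C0 write: invalidate none -> C0=M] -> [M,I] (invalidations this op: 0; running total: 0)
Op 2: C1 read [C1 read from I: others=['C0=M'] -> C1=S, others downsized to S] -> [S,S] (invalidations this op: 0; running total: 0)
Op 3: C0 write [C0 write: invalidate ['C1=S'] -> C0=M] -> [M,I] (invalidations this op: 1; running total: 1)
Op 4: C1 write [C1 write: invalidate ['C0=M'] -> C1=M] -> [I,M] (invalidations this op: 1; running total: 2)
Op 5: C0 read [C0 read from I: others=['C1=M'] -> C0=S, others downsized to S] -> [S,S] (invalidations this op: 0; running total: 2)
Op 6: C0 write [C0 write: invalidate ['C1=S'] -> C0=M] -> [M,I] (invalidations this op: 1; running total: 3)
Op 7: C0 write [C0 write: already M (modified), no change] -> [M,I] (invalidations this op: 0; running total: 3)
Op 8: C1 read [C1 read from I: others=['C0=M'] -> C1=S, others downsized to S] -> [S,S] (invalidations this op: 0; running total: 3)
Op 9: C0 read [C0 read: already in S, no change] -> [S,S] (invalidations this op: 0; running total: 3)
Op 10: C0 read [C0 read: already in S, no change] -> [S,S] (invalidations this op: 0; running total: 3)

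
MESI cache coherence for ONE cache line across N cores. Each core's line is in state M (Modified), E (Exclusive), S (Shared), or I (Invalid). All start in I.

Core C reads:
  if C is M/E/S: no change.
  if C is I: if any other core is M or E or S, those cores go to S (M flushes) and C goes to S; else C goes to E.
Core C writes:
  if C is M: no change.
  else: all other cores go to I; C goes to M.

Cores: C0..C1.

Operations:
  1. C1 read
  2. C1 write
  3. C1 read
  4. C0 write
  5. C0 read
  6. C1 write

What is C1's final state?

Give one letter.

Op 1: C1 read [C1 read from I: no other sharers -> C1=E (exclusive)] -> [I,E]
Op 2: C1 write [C1 write: invalidate none -> C1=M] -> [I,M]
Op 3: C1 read [C1 read: already in M, no change] -> [I,M]
Op 4: C0 write [C0 write: invalidate ['C1=M'] -> C0=M] -> [M,I]
Op 5: C0 read [C0 read: already in M, no change] -> [M,I]
Op 6: C1 write [C1 write: invalidate ['C0=M'] -> C1=M] -> [I,M]

Answer: M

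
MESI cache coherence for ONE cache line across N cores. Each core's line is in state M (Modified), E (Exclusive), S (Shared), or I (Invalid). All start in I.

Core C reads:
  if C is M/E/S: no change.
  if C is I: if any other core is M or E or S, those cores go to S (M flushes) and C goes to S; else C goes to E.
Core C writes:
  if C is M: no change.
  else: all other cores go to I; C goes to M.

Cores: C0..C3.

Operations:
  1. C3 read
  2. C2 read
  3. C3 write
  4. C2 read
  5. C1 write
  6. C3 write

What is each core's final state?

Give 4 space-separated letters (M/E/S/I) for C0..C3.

Op 1: C3 read [C3 read from I: no other sharers -> C3=E (exclusive)] -> [I,I,I,E]
Op 2: C2 read [C2 read from I: others=['C3=E'] -> C2=S, others downsized to S] -> [I,I,S,S]
Op 3: C3 write [C3 write: invalidate ['C2=S'] -> C3=M] -> [I,I,I,M]
Op 4: C2 read [C2 read from I: others=['C3=M'] -> C2=S, others downsized to S] -> [I,I,S,S]
Op 5: C1 write [C1 write: invalidate ['C2=S', 'C3=S'] -> C1=M] -> [I,M,I,I]
Op 6: C3 write [C3 write: invalidate ['C1=M'] -> C3=M] -> [I,I,I,M]

Answer: I I I M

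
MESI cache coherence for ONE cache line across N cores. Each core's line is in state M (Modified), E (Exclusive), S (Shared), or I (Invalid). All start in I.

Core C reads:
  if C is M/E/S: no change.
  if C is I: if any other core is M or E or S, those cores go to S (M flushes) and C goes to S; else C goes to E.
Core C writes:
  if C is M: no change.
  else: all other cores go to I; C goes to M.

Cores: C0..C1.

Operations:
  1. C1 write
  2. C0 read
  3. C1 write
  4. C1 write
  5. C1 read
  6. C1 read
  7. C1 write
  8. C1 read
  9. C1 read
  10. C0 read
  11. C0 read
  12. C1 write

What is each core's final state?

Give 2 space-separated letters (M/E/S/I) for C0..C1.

Op 1: C1 write [C1 write: invalidate none -> C1=M] -> [I,M]
Op 2: C0 read [C0 read from I: others=['C1=M'] -> C0=S, others downsized to S] -> [S,S]
Op 3: C1 write [C1 write: invalidate ['C0=S'] -> C1=M] -> [I,M]
Op 4: C1 write [C1 write: already M (modified), no change] -> [I,M]
Op 5: C1 read [C1 read: already in M, no change] -> [I,M]
Op 6: C1 read [C1 read: already in M, no change] -> [I,M]
Op 7: C1 write [C1 write: already M (modified), no change] -> [I,M]
Op 8: C1 read [C1 read: already in M, no change] -> [I,M]
Op 9: C1 read [C1 read: already in M, no change] -> [I,M]
Op 10: C0 read [C0 read from I: others=['C1=M'] -> C0=S, others downsized to S] -> [S,S]
Op 11: C0 read [C0 read: already in S, no change] -> [S,S]
Op 12: C1 write [C1 write: invalidate ['C0=S'] -> C1=M] -> [I,M]

Answer: I M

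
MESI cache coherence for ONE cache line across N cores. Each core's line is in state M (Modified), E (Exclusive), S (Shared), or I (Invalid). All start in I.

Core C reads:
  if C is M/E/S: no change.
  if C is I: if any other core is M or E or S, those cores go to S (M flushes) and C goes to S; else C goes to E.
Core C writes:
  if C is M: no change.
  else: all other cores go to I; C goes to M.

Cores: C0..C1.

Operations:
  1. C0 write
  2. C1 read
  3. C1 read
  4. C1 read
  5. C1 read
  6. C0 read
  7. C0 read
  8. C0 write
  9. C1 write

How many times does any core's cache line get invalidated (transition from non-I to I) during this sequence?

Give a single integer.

Op 1: C0 write [C0 write: invalidate none -> C0=M] -> [M,I] (invalidations this op: 0; running total: 0)
Op 2: C1 read [C1 read from I: others=['C0=M'] -> C1=S, others downsized to S] -> [S,S] (invalidations this op: 0; running total: 0)
Op 3: C1 read [C1 read: already in S, no change] -> [S,S] (invalidations this op: 0; running total: 0)
Op 4: C1 read [C1 read: already in S, no change] -> [S,S] (invalidations this op: 0; running total: 0)
Op 5: C1 read [C1 read: already in S, no change] -> [S,S] (invalidations this op: 0; running total: 0)
Op 6: C0 read [C0 read: already in S, no change] -> [S,S] (invalidations this op: 0; running total: 0)
Op 7: C0 read [C0 read: already in S, no change] -> [S,S] (invalidations this op: 0; running total: 0)
Op 8: C0 write [C0 write: invalidate ['C1=S'] -> C0=M] -> [M,I] (invalidations this op: 1; running total: 1)
Op 9: C1 write [C1 write: invalidate ['C0=M'] -> C1=M] -> [I,M] (invalidations this op: 1; running total: 2)

Answer: 2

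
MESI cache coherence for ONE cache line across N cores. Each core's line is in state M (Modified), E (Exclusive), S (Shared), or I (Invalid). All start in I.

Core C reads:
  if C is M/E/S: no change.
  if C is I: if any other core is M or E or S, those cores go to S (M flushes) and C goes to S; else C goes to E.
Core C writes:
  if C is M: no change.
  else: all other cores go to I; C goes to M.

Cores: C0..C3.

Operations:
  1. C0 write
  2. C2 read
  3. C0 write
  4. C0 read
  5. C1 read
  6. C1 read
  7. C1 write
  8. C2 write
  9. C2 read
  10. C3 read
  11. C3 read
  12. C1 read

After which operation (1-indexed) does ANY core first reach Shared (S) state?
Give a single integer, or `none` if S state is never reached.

Op 1: C0 write [C0 write: invalidate none -> C0=M] -> [M,I,I,I]
Op 2: C2 read [C2 read from I: others=['C0=M'] -> C2=S, others downsized to S] -> [S,I,S,I]
  -> First S state at op 2; remaining ops need not be traced.

Answer: 2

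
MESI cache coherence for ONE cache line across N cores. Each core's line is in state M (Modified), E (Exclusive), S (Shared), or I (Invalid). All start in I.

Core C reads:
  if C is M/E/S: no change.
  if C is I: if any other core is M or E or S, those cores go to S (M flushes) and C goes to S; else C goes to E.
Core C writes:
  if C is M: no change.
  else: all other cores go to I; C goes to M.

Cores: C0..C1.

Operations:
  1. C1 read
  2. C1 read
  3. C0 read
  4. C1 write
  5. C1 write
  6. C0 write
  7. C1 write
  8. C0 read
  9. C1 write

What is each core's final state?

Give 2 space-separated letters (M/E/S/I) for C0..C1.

Answer: I M

Derivation:
Op 1: C1 read [C1 read from I: no other sharers -> C1=E (exclusive)] -> [I,E]
Op 2: C1 read [C1 read: already in E, no change] -> [I,E]
Op 3: C0 read [C0 read from I: others=['C1=E'] -> C0=S, others downsized to S] -> [S,S]
Op 4: C1 write [C1 write: invalidate ['C0=S'] -> C1=M] -> [I,M]
Op 5: C1 write [C1 write: already M (modified), no change] -> [I,M]
Op 6: C0 write [C0 write: invalidate ['C1=M'] -> C0=M] -> [M,I]
Op 7: C1 write [C1 write: invalidate ['C0=M'] -> C1=M] -> [I,M]
Op 8: C0 read [C0 read from I: others=['C1=M'] -> C0=S, others downsized to S] -> [S,S]
Op 9: C1 write [C1 write: invalidate ['C0=S'] -> C1=M] -> [I,M]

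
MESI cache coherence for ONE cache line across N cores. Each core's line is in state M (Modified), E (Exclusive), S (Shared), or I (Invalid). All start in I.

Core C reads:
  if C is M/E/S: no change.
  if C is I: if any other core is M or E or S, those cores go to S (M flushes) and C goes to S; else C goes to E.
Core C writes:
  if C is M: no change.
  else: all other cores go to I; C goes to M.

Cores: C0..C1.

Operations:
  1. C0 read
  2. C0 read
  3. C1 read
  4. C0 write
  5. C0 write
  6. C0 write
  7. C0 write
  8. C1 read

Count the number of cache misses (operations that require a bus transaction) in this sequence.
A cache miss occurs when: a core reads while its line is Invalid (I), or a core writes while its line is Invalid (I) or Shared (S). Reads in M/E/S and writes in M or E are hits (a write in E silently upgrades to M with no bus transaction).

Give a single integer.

Answer: 4

Derivation:
Op 1: C0 read [C0 read from I: no other sharers -> C0=E (exclusive)] -> [E,I] [MISS #1: read from I]
Op 2: C0 read [C0 read: already in E, no change] -> [E,I] [hit: read from E]
Op 3: C1 read [C1 read from I: others=['C0=E'] -> C1=S, others downsized to S] -> [S,S] [MISS #2: read from I]
Op 4: C0 write [C0 write: invalidate ['C1=S'] -> C0=M] -> [M,I] [MISS #3: write from S]
Op 5: C0 write [C0 write: already M (modified), no change] -> [M,I] [hit: write from M]
Op 6: C0 write [C0 write: already M (modified), no change] -> [M,I] [hit: write from M]
Op 7: C0 write [C0 write: already M (modified), no change] -> [M,I] [hit: write from M]
Op 8: C1 read [C1 read from I: others=['C0=M'] -> C1=S, others downsized to S] -> [S,S] [MISS #4: read from I]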